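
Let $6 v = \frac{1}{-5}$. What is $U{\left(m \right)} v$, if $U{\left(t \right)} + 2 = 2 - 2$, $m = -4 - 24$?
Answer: $\frac{1}{15} \approx 0.066667$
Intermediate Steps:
$m = -28$
$v = - \frac{1}{30}$ ($v = \frac{1}{6 \left(-5\right)} = \frac{1}{6} \left(- \frac{1}{5}\right) = - \frac{1}{30} \approx -0.033333$)
$U{\left(t \right)} = -2$ ($U{\left(t \right)} = -2 + \left(2 - 2\right) = -2 + 0 = -2$)
$U{\left(m \right)} v = \left(-2\right) \left(- \frac{1}{30}\right) = \frac{1}{15}$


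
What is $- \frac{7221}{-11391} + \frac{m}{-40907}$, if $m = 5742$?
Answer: $\frac{76660775}{155323879} \approx 0.49355$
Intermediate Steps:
$- \frac{7221}{-11391} + \frac{m}{-40907} = - \frac{7221}{-11391} + \frac{5742}{-40907} = \left(-7221\right) \left(- \frac{1}{11391}\right) + 5742 \left(- \frac{1}{40907}\right) = \frac{2407}{3797} - \frac{5742}{40907} = \frac{76660775}{155323879}$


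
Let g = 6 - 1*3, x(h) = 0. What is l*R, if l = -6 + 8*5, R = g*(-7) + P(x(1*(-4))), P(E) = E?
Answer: -714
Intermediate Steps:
g = 3 (g = 6 - 3 = 3)
R = -21 (R = 3*(-7) + 0 = -21 + 0 = -21)
l = 34 (l = -6 + 40 = 34)
l*R = 34*(-21) = -714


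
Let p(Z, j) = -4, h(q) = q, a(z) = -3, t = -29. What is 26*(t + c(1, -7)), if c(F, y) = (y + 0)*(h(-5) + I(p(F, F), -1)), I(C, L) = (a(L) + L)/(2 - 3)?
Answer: -572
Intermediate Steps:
I(C, L) = 3 - L (I(C, L) = (-3 + L)/(2 - 3) = (-3 + L)/(-1) = (-3 + L)*(-1) = 3 - L)
c(F, y) = -y (c(F, y) = (y + 0)*(-5 + (3 - 1*(-1))) = y*(-5 + (3 + 1)) = y*(-5 + 4) = y*(-1) = -y)
26*(t + c(1, -7)) = 26*(-29 - 1*(-7)) = 26*(-29 + 7) = 26*(-22) = -572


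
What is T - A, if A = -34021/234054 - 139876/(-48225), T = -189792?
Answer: -714087212503793/3762418050 ≈ -1.8979e+5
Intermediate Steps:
A = 10365958193/3762418050 (A = -34021*1/234054 - 139876*(-1/48225) = -34021/234054 + 139876/48225 = 10365958193/3762418050 ≈ 2.7551)
T - A = -189792 - 1*10365958193/3762418050 = -189792 - 10365958193/3762418050 = -714087212503793/3762418050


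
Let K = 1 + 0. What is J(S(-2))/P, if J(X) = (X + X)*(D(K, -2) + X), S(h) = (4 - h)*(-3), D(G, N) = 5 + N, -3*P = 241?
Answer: -1620/241 ≈ -6.7220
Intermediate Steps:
P = -241/3 (P = -⅓*241 = -241/3 ≈ -80.333)
K = 1
S(h) = -12 + 3*h
J(X) = 2*X*(3 + X) (J(X) = (X + X)*((5 - 2) + X) = (2*X)*(3 + X) = 2*X*(3 + X))
J(S(-2))/P = (2*(-12 + 3*(-2))*(3 + (-12 + 3*(-2))))/(-241/3) = (2*(-12 - 6)*(3 + (-12 - 6)))*(-3/241) = (2*(-18)*(3 - 18))*(-3/241) = (2*(-18)*(-15))*(-3/241) = 540*(-3/241) = -1620/241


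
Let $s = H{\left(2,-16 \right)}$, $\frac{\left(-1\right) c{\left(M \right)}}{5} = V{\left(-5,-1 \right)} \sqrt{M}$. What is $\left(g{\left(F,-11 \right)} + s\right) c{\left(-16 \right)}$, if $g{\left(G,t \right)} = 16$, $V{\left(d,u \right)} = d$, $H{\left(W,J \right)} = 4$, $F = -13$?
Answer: $2000 i \approx 2000.0 i$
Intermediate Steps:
$c{\left(M \right)} = 25 \sqrt{M}$ ($c{\left(M \right)} = - 5 \left(- 5 \sqrt{M}\right) = 25 \sqrt{M}$)
$s = 4$
$\left(g{\left(F,-11 \right)} + s\right) c{\left(-16 \right)} = \left(16 + 4\right) 25 \sqrt{-16} = 20 \cdot 25 \cdot 4 i = 20 \cdot 100 i = 2000 i$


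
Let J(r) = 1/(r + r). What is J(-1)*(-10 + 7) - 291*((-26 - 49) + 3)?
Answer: 41907/2 ≈ 20954.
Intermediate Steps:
J(r) = 1/(2*r)
J(-1)*(-10 + 7) - 291*((-26 - 49) + 3) = ((1/2)/(-1))*(-10 + 7) - 291*((-26 - 49) + 3) = ((1/2)*(-1))*(-3) - 291*(-75 + 3) = -1/2*(-3) - 291*(-72) = 3/2 + 20952 = 41907/2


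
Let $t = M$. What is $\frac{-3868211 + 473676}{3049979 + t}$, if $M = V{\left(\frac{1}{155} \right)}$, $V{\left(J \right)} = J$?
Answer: $- \frac{526152925}{472746746} \approx -1.113$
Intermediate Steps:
$M = \frac{1}{155} \approx 0.0064516$
$t = \frac{1}{155} \approx 0.0064516$
$\frac{-3868211 + 473676}{3049979 + t} = \frac{-3868211 + 473676}{3049979 + \frac{1}{155}} = - \frac{3394535}{\frac{472746746}{155}} = \left(-3394535\right) \frac{155}{472746746} = - \frac{526152925}{472746746}$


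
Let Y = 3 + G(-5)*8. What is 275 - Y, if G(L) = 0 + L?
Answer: 312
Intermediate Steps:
G(L) = L
Y = -37 (Y = 3 - 5*8 = 3 - 40 = -37)
275 - Y = 275 - 1*(-37) = 275 + 37 = 312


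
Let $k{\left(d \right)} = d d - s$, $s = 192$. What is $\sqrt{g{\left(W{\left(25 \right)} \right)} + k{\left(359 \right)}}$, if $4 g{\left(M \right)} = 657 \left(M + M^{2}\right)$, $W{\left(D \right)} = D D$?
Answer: $\frac{\sqrt{257566006}}{2} \approx 8024.4$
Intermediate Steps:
$W{\left(D \right)} = D^{2}$
$k{\left(d \right)} = -192 + d^{2}$ ($k{\left(d \right)} = d d - 192 = d^{2} - 192 = -192 + d^{2}$)
$g{\left(M \right)} = \frac{657 M}{4} + \frac{657 M^{2}}{4}$ ($g{\left(M \right)} = \frac{657 \left(M + M^{2}\right)}{4} = \frac{657 M + 657 M^{2}}{4} = \frac{657 M}{4} + \frac{657 M^{2}}{4}$)
$\sqrt{g{\left(W{\left(25 \right)} \right)} + k{\left(359 \right)}} = \sqrt{\frac{657 \cdot 25^{2} \left(1 + 25^{2}\right)}{4} - \left(192 - 359^{2}\right)} = \sqrt{\frac{657}{4} \cdot 625 \left(1 + 625\right) + \left(-192 + 128881\right)} = \sqrt{\frac{657}{4} \cdot 625 \cdot 626 + 128689} = \sqrt{\frac{128525625}{2} + 128689} = \sqrt{\frac{128783003}{2}} = \frac{\sqrt{257566006}}{2}$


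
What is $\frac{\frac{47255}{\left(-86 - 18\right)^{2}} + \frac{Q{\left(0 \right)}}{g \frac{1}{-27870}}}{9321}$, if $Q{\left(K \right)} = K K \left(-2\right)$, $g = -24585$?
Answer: $\frac{3635}{7755072} \approx 0.00046873$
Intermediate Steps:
$Q{\left(K \right)} = - 2 K^{2}$ ($Q{\left(K \right)} = K^{2} \left(-2\right) = - 2 K^{2}$)
$\frac{\frac{47255}{\left(-86 - 18\right)^{2}} + \frac{Q{\left(0 \right)}}{g \frac{1}{-27870}}}{9321} = \frac{\frac{47255}{\left(-86 - 18\right)^{2}} + \frac{\left(-2\right) 0^{2}}{\left(-24585\right) \frac{1}{-27870}}}{9321} = \left(\frac{47255}{\left(-104\right)^{2}} + \frac{\left(-2\right) 0}{\left(-24585\right) \left(- \frac{1}{27870}\right)}\right) \frac{1}{9321} = \left(\frac{47255}{10816} + \frac{0}{\frac{1639}{1858}}\right) \frac{1}{9321} = \left(47255 \cdot \frac{1}{10816} + 0 \cdot \frac{1858}{1639}\right) \frac{1}{9321} = \left(\frac{3635}{832} + 0\right) \frac{1}{9321} = \frac{3635}{832} \cdot \frac{1}{9321} = \frac{3635}{7755072}$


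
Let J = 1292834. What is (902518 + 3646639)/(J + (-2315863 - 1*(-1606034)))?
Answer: 4549157/583005 ≈ 7.8029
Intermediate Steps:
(902518 + 3646639)/(J + (-2315863 - 1*(-1606034))) = (902518 + 3646639)/(1292834 + (-2315863 - 1*(-1606034))) = 4549157/(1292834 + (-2315863 + 1606034)) = 4549157/(1292834 - 709829) = 4549157/583005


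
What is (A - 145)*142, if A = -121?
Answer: -37772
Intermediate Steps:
(A - 145)*142 = (-121 - 145)*142 = -266*142 = -37772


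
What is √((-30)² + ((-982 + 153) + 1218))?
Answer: √1289 ≈ 35.903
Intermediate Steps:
√((-30)² + ((-982 + 153) + 1218)) = √(900 + (-829 + 1218)) = √(900 + 389) = √1289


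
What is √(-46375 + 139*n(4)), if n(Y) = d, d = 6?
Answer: I*√45541 ≈ 213.4*I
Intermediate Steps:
n(Y) = 6
√(-46375 + 139*n(4)) = √(-46375 + 139*6) = √(-46375 + 834) = √(-45541) = I*√45541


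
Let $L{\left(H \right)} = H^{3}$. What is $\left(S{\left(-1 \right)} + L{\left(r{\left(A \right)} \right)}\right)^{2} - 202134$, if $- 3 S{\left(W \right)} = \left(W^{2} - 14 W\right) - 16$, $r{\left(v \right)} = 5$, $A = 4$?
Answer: $- \frac{1677830}{9} \approx -1.8643 \cdot 10^{5}$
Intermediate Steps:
$S{\left(W \right)} = \frac{16}{3} - \frac{W^{2}}{3} + \frac{14 W}{3}$ ($S{\left(W \right)} = - \frac{\left(W^{2} - 14 W\right) - 16}{3} = - \frac{-16 + W^{2} - 14 W}{3} = \frac{16}{3} - \frac{W^{2}}{3} + \frac{14 W}{3}$)
$\left(S{\left(-1 \right)} + L{\left(r{\left(A \right)} \right)}\right)^{2} - 202134 = \left(\left(\frac{16}{3} - \frac{\left(-1\right)^{2}}{3} + \frac{14}{3} \left(-1\right)\right) + 5^{3}\right)^{2} - 202134 = \left(\left(\frac{16}{3} - \frac{1}{3} - \frac{14}{3}\right) + 125\right)^{2} - 202134 = \left(\frac{1}{3} + 125\right)^{2} - 202134 = \left(\frac{376}{3}\right)^{2} - 202134 = \frac{141376}{9} - 202134 = - \frac{1677830}{9}$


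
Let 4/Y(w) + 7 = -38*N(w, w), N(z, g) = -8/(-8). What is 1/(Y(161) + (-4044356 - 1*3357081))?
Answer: -45/333064669 ≈ -1.3511e-7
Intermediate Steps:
N(z, g) = 1 (N(z, g) = -8*(-1/8) = 1)
Y(w) = -4/45 (Y(w) = 4/(-7 - 38*1) = 4/(-7 - 38) = 4/(-45) = 4*(-1/45) = -4/45)
1/(Y(161) + (-4044356 - 1*3357081)) = 1/(-4/45 + (-4044356 - 1*3357081)) = 1/(-4/45 + (-4044356 - 3357081)) = 1/(-4/45 - 7401437) = 1/(-333064669/45) = -45/333064669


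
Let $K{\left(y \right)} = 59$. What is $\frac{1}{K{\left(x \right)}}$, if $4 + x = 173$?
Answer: $\frac{1}{59} \approx 0.016949$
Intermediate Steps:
$x = 169$ ($x = -4 + 173 = 169$)
$\frac{1}{K{\left(x \right)}} = \frac{1}{59}$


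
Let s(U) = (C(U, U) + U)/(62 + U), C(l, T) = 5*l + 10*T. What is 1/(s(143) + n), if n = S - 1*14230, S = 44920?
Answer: 205/6293738 ≈ 3.2572e-5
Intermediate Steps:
n = 30690 (n = 44920 - 1*14230 = 44920 - 14230 = 30690)
s(U) = 16*U/(62 + U) (s(U) = ((5*U + 10*U) + U)/(62 + U) = (15*U + U)/(62 + U) = (16*U)/(62 + U) = 16*U/(62 + U))
1/(s(143) + n) = 1/(16*143/(62 + 143) + 30690) = 1/(16*143/205 + 30690) = 1/(16*143*(1/205) + 30690) = 1/(2288/205 + 30690) = 1/(6293738/205) = 205/6293738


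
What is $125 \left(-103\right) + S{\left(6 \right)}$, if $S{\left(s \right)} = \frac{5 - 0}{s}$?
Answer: $- \frac{77245}{6} \approx -12874.0$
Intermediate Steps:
$S{\left(s \right)} = \frac{5}{s}$ ($S{\left(s \right)} = \frac{5 + 0}{s} = \frac{5}{s}$)
$125 \left(-103\right) + S{\left(6 \right)} = 125 \left(-103\right) + \frac{5}{6} = -12875 + 5 \cdot \frac{1}{6} = -12875 + \frac{5}{6} = - \frac{77245}{6}$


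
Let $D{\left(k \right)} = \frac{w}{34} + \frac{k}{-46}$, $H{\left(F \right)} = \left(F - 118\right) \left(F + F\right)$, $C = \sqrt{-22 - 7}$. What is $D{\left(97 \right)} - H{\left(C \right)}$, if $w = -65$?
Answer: $\frac{21106}{391} + 236 i \sqrt{29} \approx 53.98 + 1270.9 i$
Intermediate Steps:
$C = i \sqrt{29}$ ($C = \sqrt{-29} = i \sqrt{29} \approx 5.3852 i$)
$H{\left(F \right)} = 2 F \left(-118 + F\right)$ ($H{\left(F \right)} = \left(-118 + F\right) 2 F = 2 F \left(-118 + F\right)$)
$D{\left(k \right)} = - \frac{65}{34} - \frac{k}{46}$ ($D{\left(k \right)} = - \frac{65}{34} + \frac{k}{-46} = \left(-65\right) \frac{1}{34} + k \left(- \frac{1}{46}\right) = - \frac{65}{34} - \frac{k}{46}$)
$D{\left(97 \right)} - H{\left(C \right)} = \left(- \frac{65}{34} - \frac{97}{46}\right) - 2 i \sqrt{29} \left(-118 + i \sqrt{29}\right) = - \frac{1572}{391} - 2 i \sqrt{29} \left(-118 + i \sqrt{29}\right)$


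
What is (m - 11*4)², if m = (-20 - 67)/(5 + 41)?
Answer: 4456321/2116 ≈ 2106.0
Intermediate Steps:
m = -87/46 ≈ -1.8913
(m - 11*4)² = (-87/46 - 11*4)² = (-87/46 - 44)² = (-2111/46)² = 4456321/2116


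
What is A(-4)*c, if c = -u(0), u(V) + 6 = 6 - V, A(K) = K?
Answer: 0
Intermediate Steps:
u(V) = -V (u(V) = -6 + (6 - V) = -V)
c = 0 (c = -(-1)*0 = -1*0 = 0)
A(-4)*c = -4*0 = 0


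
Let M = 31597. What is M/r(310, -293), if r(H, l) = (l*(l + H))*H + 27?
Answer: -31597/1544083 ≈ -0.020463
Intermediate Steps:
r(H, l) = 27 + H*l*(H + l) (r(H, l) = (l*(H + l))*H + 27 = H*l*(H + l) + 27 = 27 + H*l*(H + l))
M/r(310, -293) = 31597/(27 + 310*(-293)² - 293*310²) = 31597/(27 + 310*85849 - 293*96100) = 31597/(27 + 26613190 - 28157300) = 31597/(-1544083) = 31597*(-1/1544083) = -31597/1544083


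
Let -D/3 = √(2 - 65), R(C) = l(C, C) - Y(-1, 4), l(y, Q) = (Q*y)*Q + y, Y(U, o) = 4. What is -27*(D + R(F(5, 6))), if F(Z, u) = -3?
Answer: 918 + 243*I*√7 ≈ 918.0 + 642.92*I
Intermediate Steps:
l(y, Q) = y + y*Q² (l(y, Q) = y*Q² + y = y + y*Q²)
R(C) = -4 + C*(1 + C²) (R(C) = C*(1 + C²) - 1*4 = C*(1 + C²) - 4 = -4 + C*(1 + C²))
D = -9*I*√7 (D = -3*√(2 - 65) = -9*I*√7 ≈ -23.812*I)
-27*(D + R(F(5, 6))) = -27*(-9*I*√7 + (-4 - 3 + (-3)³)) = -27*(-9*I*√7 + (-4 - 3 - 27)) = -27*(-9*I*√7 - 34) = -27*(-34 - 9*I*√7) = 918 + 243*I*√7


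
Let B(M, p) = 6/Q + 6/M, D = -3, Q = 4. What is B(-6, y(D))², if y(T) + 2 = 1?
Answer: ¼ ≈ 0.25000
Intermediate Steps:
y(T) = -1 (y(T) = -2 + 1 = -1)
B(M, p) = 3/2 + 6/M (B(M, p) = 6/4 + 6/M = 6*(¼) + 6/M = 3/2 + 6/M)
B(-6, y(D))² = (3/2 + 6/(-6))² = (3/2 + 6*(-⅙))² = (3/2 - 1)² = (½)² = ¼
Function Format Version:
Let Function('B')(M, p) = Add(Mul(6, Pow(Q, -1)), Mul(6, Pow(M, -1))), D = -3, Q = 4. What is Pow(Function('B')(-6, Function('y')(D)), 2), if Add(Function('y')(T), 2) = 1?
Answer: Rational(1, 4) ≈ 0.25000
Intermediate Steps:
Function('y')(T) = -1 (Function('y')(T) = Add(-2, 1) = -1)
Function('B')(M, p) = Add(Rational(3, 2), Mul(6, Pow(M, -1))) (Function('B')(M, p) = Add(Mul(6, Pow(4, -1)), Mul(6, Pow(M, -1))) = Add(Mul(6, Rational(1, 4)), Mul(6, Pow(M, -1))) = Add(Rational(3, 2), Mul(6, Pow(M, -1))))
Pow(Function('B')(-6, Function('y')(D)), 2) = Pow(Add(Rational(3, 2), Mul(6, Pow(-6, -1))), 2) = Pow(Add(Rational(3, 2), Mul(6, Rational(-1, 6))), 2) = Pow(Add(Rational(3, 2), -1), 2) = Pow(Rational(1, 2), 2) = Rational(1, 4)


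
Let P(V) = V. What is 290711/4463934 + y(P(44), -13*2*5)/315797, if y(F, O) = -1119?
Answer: 86810519521/1409696965398 ≈ 0.061581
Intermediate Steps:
290711/4463934 + y(P(44), -13*2*5)/315797 = 290711/4463934 - 1119/315797 = 86810519521/1409696965398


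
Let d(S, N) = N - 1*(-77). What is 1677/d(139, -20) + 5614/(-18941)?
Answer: 10481353/359879 ≈ 29.125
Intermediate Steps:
d(S, N) = 77 + N (d(S, N) = N + 77 = 77 + N)
1677/d(139, -20) + 5614/(-18941) = 1677/(77 - 20) + 5614/(-18941) = 1677/57 + 5614*(-1/18941) = 1677*(1/57) - 5614/18941 = 559/19 - 5614/18941 = 10481353/359879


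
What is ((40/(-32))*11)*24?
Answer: -330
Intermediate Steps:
((40/(-32))*11)*24 = ((40*(-1/32))*11)*24 = -5/4*11*24 = -55/4*24 = -330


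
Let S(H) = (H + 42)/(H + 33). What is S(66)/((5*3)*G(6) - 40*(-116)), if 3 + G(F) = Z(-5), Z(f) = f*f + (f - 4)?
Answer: 12/53185 ≈ 0.00022563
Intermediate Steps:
Z(f) = -4 + f + f² (Z(f) = f² + (-4 + f) = -4 + f + f²)
G(F) = 13 (G(F) = -3 + (-4 - 5 + (-5)²) = -3 + (-4 - 5 + 25) = -3 + 16 = 13)
S(H) = (42 + H)/(33 + H)
S(66)/((5*3)*G(6) - 40*(-116)) = ((42 + 66)/(33 + 66))/((5*3)*13 - 40*(-116)) = (108/99)/(15*13 + 4640) = ((1/99)*108)/(195 + 4640) = (12/11)/4835 = (12/11)*(1/4835) = 12/53185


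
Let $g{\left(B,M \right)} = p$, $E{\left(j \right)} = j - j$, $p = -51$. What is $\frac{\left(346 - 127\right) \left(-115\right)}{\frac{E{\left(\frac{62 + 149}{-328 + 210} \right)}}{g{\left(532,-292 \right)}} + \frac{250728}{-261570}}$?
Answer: $\frac{1097940075}{41788} \approx 26274.0$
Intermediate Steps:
$E{\left(j \right)} = 0$
$g{\left(B,M \right)} = -51$
$\frac{\left(346 - 127\right) \left(-115\right)}{\frac{E{\left(\frac{62 + 149}{-328 + 210} \right)}}{g{\left(532,-292 \right)}} + \frac{250728}{-261570}} = \frac{\left(346 - 127\right) \left(-115\right)}{\frac{0}{-51} + \frac{250728}{-261570}} = \frac{219 \left(-115\right)}{0 \left(- \frac{1}{51}\right) + 250728 \left(- \frac{1}{261570}\right)} = - \frac{25185}{0 - \frac{41788}{43595}} = - \frac{25185}{- \frac{41788}{43595}} = \left(-25185\right) \left(- \frac{43595}{41788}\right) = \frac{1097940075}{41788}$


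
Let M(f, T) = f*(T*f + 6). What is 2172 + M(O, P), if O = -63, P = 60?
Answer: 239934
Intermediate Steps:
M(f, T) = f*(6 + T*f)
2172 + M(O, P) = 2172 - 63*(6 + 60*(-63)) = 2172 - 63*(6 - 3780) = 2172 - 63*(-3774) = 2172 + 237762 = 239934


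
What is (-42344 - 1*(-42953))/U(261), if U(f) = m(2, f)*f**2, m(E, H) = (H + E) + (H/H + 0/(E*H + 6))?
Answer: 7/206712 ≈ 3.3864e-5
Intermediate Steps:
m(E, H) = 1 + E + H (m(E, H) = (E + H) + (1 + 0/(6 + E*H)) = (E + H) + (1 + 0) = (E + H) + 1 = 1 + E + H)
U(f) = f**2*(3 + f) (U(f) = (1 + 2 + f)*f**2 = (3 + f)*f**2 = f**2*(3 + f))
(-42344 - 1*(-42953))/U(261) = (-42344 - 1*(-42953))/((261**2*(3 + 261))) = (-42344 + 42953)/((68121*264)) = 609/17983944 = 609*(1/17983944) = 7/206712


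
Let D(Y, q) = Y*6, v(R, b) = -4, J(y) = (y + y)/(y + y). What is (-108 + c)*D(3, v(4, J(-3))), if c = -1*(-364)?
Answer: 4608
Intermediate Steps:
J(y) = 1 (J(y) = (2*y)/((2*y)) = (2*y)*(1/(2*y)) = 1)
D(Y, q) = 6*Y
c = 364
(-108 + c)*D(3, v(4, J(-3))) = (-108 + 364)*(6*3) = 256*18 = 4608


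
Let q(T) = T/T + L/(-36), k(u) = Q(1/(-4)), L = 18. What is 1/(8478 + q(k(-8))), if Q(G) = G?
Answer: 2/16957 ≈ 0.00011795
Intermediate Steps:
k(u) = -¼ (k(u) = 1/(-4) = -¼)
q(T) = ½ (q(T) = T/T + 18/(-36) = 1 + 18*(-1/36) = 1 - ½ = ½)
1/(8478 + q(k(-8))) = 1/(8478 + ½) = 1/(16957/2) = 2/16957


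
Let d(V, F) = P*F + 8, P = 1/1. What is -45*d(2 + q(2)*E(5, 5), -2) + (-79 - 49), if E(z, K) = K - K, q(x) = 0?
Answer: -398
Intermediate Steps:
P = 1
E(z, K) = 0
d(V, F) = 8 + F (d(V, F) = 1*F + 8 = F + 8 = 8 + F)
-45*d(2 + q(2)*E(5, 5), -2) + (-79 - 49) = -45*(8 - 2) + (-79 - 49) = -45*6 - 128 = -270 - 128 = -398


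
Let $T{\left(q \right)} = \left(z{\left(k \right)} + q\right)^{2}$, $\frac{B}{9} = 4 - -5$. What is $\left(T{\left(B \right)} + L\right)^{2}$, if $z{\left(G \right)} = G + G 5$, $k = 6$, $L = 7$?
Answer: $187580416$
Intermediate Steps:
$z{\left(G \right)} = 6 G$ ($z{\left(G \right)} = G + 5 G = 6 G$)
$B = 81$ ($B = 9 \left(4 - -5\right) = 9 \left(4 + 5\right) = 9 \cdot 9 = 81$)
$T{\left(q \right)} = \left(36 + q\right)^{2}$ ($T{\left(q \right)} = \left(6 \cdot 6 + q\right)^{2} = \left(36 + q\right)^{2}$)
$\left(T{\left(B \right)} + L\right)^{2} = \left(\left(36 + 81\right)^{2} + 7\right)^{2} = \left(117^{2} + 7\right)^{2} = \left(13689 + 7\right)^{2} = 13696^{2} = 187580416$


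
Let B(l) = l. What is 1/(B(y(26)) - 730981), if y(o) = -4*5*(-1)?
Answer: -1/730961 ≈ -1.3681e-6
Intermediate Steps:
y(o) = 20 (y(o) = -20*(-1) = 20)
1/(B(y(26)) - 730981) = 1/(20 - 730981) = 1/(-730961) = -1/730961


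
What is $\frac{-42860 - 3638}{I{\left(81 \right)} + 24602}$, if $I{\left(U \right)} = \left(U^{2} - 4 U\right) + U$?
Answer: $- \frac{23249}{15460} \approx -1.5038$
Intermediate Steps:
$I{\left(U \right)} = U^{2} - 3 U$
$\frac{-42860 - 3638}{I{\left(81 \right)} + 24602} = \frac{-42860 - 3638}{81 \left(-3 + 81\right) + 24602} = - \frac{46498}{81 \cdot 78 + 24602} = - \frac{46498}{6318 + 24602} = - \frac{46498}{30920} = \left(-46498\right) \frac{1}{30920} = - \frac{23249}{15460}$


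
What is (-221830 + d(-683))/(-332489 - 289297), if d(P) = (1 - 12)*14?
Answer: 110992/310893 ≈ 0.35701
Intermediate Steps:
d(P) = -154 (d(P) = -11*14 = -154)
(-221830 + d(-683))/(-332489 - 289297) = (-221830 - 154)/(-332489 - 289297) = -221984/(-621786) = -221984*(-1/621786) = 110992/310893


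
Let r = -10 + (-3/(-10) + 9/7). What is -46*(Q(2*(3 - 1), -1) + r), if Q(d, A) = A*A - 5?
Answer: 19987/35 ≈ 571.06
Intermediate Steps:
Q(d, A) = -5 + A**2 (Q(d, A) = A**2 - 5 = -5 + A**2)
r = -589/70 (r = -10 + (-3*(-1/10) + 9*(1/7)) = -10 + (3/10 + 9/7) = -10 + 111/70 = -589/70 ≈ -8.4143)
-46*(Q(2*(3 - 1), -1) + r) = -46*((-5 + (-1)**2) - 589/70) = -46*((-5 + 1) - 589/70) = -46*(-4 - 589/70) = -46*(-869/70) = 19987/35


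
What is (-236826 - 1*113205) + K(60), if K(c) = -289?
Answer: -350320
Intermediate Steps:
(-236826 - 1*113205) + K(60) = (-236826 - 1*113205) - 289 = (-236826 - 113205) - 289 = -350031 - 289 = -350320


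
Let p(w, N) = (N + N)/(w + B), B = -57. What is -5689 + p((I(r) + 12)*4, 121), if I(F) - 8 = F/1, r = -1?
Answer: -107849/19 ≈ -5676.3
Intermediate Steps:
I(F) = 8 + F (I(F) = 8 + F/1 = 8 + F*1 = 8 + F)
p(w, N) = 2*N/(-57 + w) (p(w, N) = (N + N)/(w - 57) = (2*N)/(-57 + w) = 2*N/(-57 + w))
-5689 + p((I(r) + 12)*4, 121) = -5689 + 2*121/(-57 + ((8 - 1) + 12)*4) = -5689 + 2*121/(-57 + (7 + 12)*4) = -5689 + 2*121/(-57 + 19*4) = -5689 + 2*121/(-57 + 76) = -5689 + 2*121/19 = -5689 + 2*121*(1/19) = -5689 + 242/19 = -107849/19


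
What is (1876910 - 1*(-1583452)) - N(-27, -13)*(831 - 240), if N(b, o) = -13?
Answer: 3468045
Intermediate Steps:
(1876910 - 1*(-1583452)) - N(-27, -13)*(831 - 240) = (1876910 - 1*(-1583452)) - (-13)*(831 - 240) = (1876910 + 1583452) - (-13)*591 = 3460362 - 1*(-7683) = 3460362 + 7683 = 3468045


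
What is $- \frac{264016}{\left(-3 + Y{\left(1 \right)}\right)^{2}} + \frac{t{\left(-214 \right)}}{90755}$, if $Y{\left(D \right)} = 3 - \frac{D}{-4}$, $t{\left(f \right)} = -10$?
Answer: $- \frac{76674470658}{18151} \approx -4.2243 \cdot 10^{6}$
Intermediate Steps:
$Y{\left(D \right)} = 3 + \frac{D}{4}$ ($Y{\left(D \right)} = 3 - D \left(- \frac{1}{4}\right) = 3 - - \frac{D}{4} = 3 + \frac{D}{4}$)
$- \frac{264016}{\left(-3 + Y{\left(1 \right)}\right)^{2}} + \frac{t{\left(-214 \right)}}{90755} = - \frac{264016}{\left(-3 + \left(3 + \frac{1}{4} \cdot 1\right)\right)^{2}} - \frac{10}{90755} = - \frac{264016}{\left(-3 + \left(3 + \frac{1}{4}\right)\right)^{2}} - \frac{2}{18151} = - \frac{264016}{\left(-3 + \frac{13}{4}\right)^{2}} - \frac{2}{18151} = - \frac{264016}{\left(\frac{1}{4}\right)^{2}} - \frac{2}{18151} = - 264016 \frac{1}{\frac{1}{16}} - \frac{2}{18151} = \left(-264016\right) 16 - \frac{2}{18151} = -4224256 - \frac{2}{18151} = - \frac{76674470658}{18151}$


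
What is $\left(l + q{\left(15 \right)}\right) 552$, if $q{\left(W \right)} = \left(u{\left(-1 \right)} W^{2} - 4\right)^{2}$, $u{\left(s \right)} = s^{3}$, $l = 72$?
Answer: $28987176$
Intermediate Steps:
$q{\left(W \right)} = \left(-4 - W^{2}\right)^{2}$ ($q{\left(W \right)} = \left(\left(-1\right)^{3} W^{2} - 4\right)^{2} = \left(- W^{2} - 4\right)^{2} = \left(-4 - W^{2}\right)^{2}$)
$\left(l + q{\left(15 \right)}\right) 552 = \left(72 + \left(4 + 15^{2}\right)^{2}\right) 552 = \left(72 + \left(4 + 225\right)^{2}\right) 552 = \left(72 + 229^{2}\right) 552 = \left(72 + 52441\right) 552 = 52513 \cdot 552 = 28987176$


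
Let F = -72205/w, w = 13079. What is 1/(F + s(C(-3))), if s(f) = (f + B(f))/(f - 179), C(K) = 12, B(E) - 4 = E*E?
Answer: -2184193/14150875 ≈ -0.15435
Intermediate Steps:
B(E) = 4 + E² (B(E) = 4 + E*E = 4 + E²)
s(f) = (4 + f + f²)/(-179 + f) (s(f) = (f + (4 + f²))/(f - 179) = (4 + f + f²)/(-179 + f))
F = -72205/13079 ≈ -5.5207
1/(F + s(C(-3))) = 1/(-72205/13079 + (4 + 12 + 12²)/(-179 + 12)) = 1/(-72205/13079 + (4 + 12 + 144)/(-167)) = 1/(-72205/13079 - 1/167*160) = 1/(-72205/13079 - 160/167) = 1/(-14150875/2184193) = -2184193/14150875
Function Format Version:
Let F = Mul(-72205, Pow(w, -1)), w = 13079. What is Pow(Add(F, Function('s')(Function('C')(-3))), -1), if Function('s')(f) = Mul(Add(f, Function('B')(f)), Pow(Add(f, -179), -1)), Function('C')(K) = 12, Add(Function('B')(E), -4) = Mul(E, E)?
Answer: Rational(-2184193, 14150875) ≈ -0.15435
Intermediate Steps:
Function('B')(E) = Add(4, Pow(E, 2)) (Function('B')(E) = Add(4, Mul(E, E)) = Add(4, Pow(E, 2)))
Function('s')(f) = Mul(Pow(Add(-179, f), -1), Add(4, f, Pow(f, 2))) (Function('s')(f) = Mul(Add(f, Add(4, Pow(f, 2))), Pow(Add(f, -179), -1)) = Mul(Add(4, f, Pow(f, 2)), Pow(Add(-179, f), -1)) = Mul(Pow(Add(-179, f), -1), Add(4, f, Pow(f, 2))))
F = Rational(-72205, 13079) (F = Mul(-72205, Pow(13079, -1)) = Mul(-72205, Rational(1, 13079)) = Rational(-72205, 13079) ≈ -5.5207)
Pow(Add(F, Function('s')(Function('C')(-3))), -1) = Pow(Add(Rational(-72205, 13079), Mul(Pow(Add(-179, 12), -1), Add(4, 12, Pow(12, 2)))), -1) = Pow(Add(Rational(-72205, 13079), Mul(Pow(-167, -1), Add(4, 12, 144))), -1) = Pow(Add(Rational(-72205, 13079), Mul(Rational(-1, 167), 160)), -1) = Pow(Add(Rational(-72205, 13079), Rational(-160, 167)), -1) = Pow(Rational(-14150875, 2184193), -1) = Rational(-2184193, 14150875)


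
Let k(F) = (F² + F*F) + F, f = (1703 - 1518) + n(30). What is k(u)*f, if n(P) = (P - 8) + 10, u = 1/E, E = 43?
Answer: 9765/1849 ≈ 5.2812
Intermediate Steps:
u = 1/43 ≈ 0.023256
n(P) = 2 + P (n(P) = (-8 + P) + 10 = 2 + P)
f = 217 (f = (1703 - 1518) + (2 + 30) = 185 + 32 = 217)
k(F) = F + 2*F² (k(F) = (F² + F²) + F = 2*F² + F = F + 2*F²)
k(u)*f = ((1 + 2*(1/43))/43)*217 = ((1 + 2/43)/43)*217 = ((1/43)*(45/43))*217 = (45/1849)*217 = 9765/1849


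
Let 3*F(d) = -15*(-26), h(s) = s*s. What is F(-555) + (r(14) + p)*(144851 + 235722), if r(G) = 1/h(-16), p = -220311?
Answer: -21464170646115/256 ≈ -8.3844e+10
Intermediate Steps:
h(s) = s**2
r(G) = 1/256 (r(G) = 1/((-16)**2) = 1/256)
F(d) = 130 (F(d) = (-15*(-26))/3 = (1/3)*390 = 130)
F(-555) + (r(14) + p)*(144851 + 235722) = 130 + (1/256 - 220311)*(144851 + 235722) = 130 - 56399615/256*380573 = 130 - 21464170679395/256 = -21464170646115/256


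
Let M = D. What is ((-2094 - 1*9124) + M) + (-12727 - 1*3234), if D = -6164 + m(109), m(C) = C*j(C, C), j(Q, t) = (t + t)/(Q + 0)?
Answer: -33125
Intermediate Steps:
j(Q, t) = 2*t/Q (j(Q, t) = (2*t)/Q = 2*t/Q)
m(C) = 2*C (m(C) = C*(2*C/C) = C*2 = 2*C)
D = -5946 (D = -6164 + 2*109 = -6164 + 218 = -5946)
M = -5946
((-2094 - 1*9124) + M) + (-12727 - 1*3234) = ((-2094 - 1*9124) - 5946) + (-12727 - 1*3234) = ((-2094 - 9124) - 5946) + (-12727 - 3234) = (-11218 - 5946) - 15961 = -17164 - 15961 = -33125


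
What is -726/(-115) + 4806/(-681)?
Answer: -19428/26105 ≈ -0.74423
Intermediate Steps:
-726/(-115) + 4806/(-681) = -726*(-1/115) + 4806*(-1/681) = 726/115 - 1602/227 = -19428/26105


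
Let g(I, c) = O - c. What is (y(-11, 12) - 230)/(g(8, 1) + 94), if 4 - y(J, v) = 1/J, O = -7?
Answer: -2485/946 ≈ -2.6269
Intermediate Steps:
y(J, v) = 4 - 1/J
g(I, c) = -7 - c
(y(-11, 12) - 230)/(g(8, 1) + 94) = ((4 - 1/(-11)) - 230)/((-7 - 1*1) + 94) = ((4 - 1*(-1/11)) - 230)/((-7 - 1) + 94) = ((4 + 1/11) - 230)/(-8 + 94) = (45/11 - 230)/86 = -2485/11*1/86 = -2485/946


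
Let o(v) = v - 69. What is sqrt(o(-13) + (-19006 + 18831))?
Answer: I*sqrt(257) ≈ 16.031*I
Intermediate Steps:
o(v) = -69 + v
sqrt(o(-13) + (-19006 + 18831)) = sqrt((-69 - 13) + (-19006 + 18831)) = sqrt(-82 - 175) = sqrt(-257) = I*sqrt(257)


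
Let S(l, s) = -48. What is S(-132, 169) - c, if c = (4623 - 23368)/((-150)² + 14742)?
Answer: -1768871/37242 ≈ -47.497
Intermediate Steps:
c = -18745/37242 (c = -18745/(22500 + 14742) = -18745/37242 ≈ -0.50333)
S(-132, 169) - c = -48 - 1*(-18745/37242) = -48 + 18745/37242 = -1768871/37242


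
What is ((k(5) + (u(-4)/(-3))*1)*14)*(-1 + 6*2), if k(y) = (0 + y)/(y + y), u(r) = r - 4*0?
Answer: 847/3 ≈ 282.33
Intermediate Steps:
u(r) = r (u(r) = r + 0 = r)
k(y) = 1/2 (k(y) = y/((2*y)) = y*(1/(2*y)) = 1/2)
((k(5) + (u(-4)/(-3))*1)*14)*(-1 + 6*2) = ((1/2 - 4/(-3)*1)*14)*(-1 + 6*2) = ((1/2 - 4*(-1/3)*1)*14)*(-1 + 12) = ((1/2 + (4/3)*1)*14)*11 = ((1/2 + 4/3)*14)*11 = ((11/6)*14)*11 = (77/3)*11 = 847/3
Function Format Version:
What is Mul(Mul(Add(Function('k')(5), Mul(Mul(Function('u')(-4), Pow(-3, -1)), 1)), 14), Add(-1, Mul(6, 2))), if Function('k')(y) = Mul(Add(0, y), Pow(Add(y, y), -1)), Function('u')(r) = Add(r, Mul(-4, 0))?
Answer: Rational(847, 3) ≈ 282.33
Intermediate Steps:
Function('u')(r) = r (Function('u')(r) = Add(r, 0) = r)
Function('k')(y) = Rational(1, 2) (Function('k')(y) = Mul(y, Pow(Mul(2, y), -1)) = Mul(y, Mul(Rational(1, 2), Pow(y, -1))) = Rational(1, 2))
Mul(Mul(Add(Function('k')(5), Mul(Mul(Function('u')(-4), Pow(-3, -1)), 1)), 14), Add(-1, Mul(6, 2))) = Mul(Mul(Add(Rational(1, 2), Mul(Mul(-4, Pow(-3, -1)), 1)), 14), Add(-1, Mul(6, 2))) = Mul(Mul(Add(Rational(1, 2), Mul(Mul(-4, Rational(-1, 3)), 1)), 14), Add(-1, 12)) = Mul(Mul(Add(Rational(1, 2), Mul(Rational(4, 3), 1)), 14), 11) = Mul(Mul(Add(Rational(1, 2), Rational(4, 3)), 14), 11) = Mul(Mul(Rational(11, 6), 14), 11) = Mul(Rational(77, 3), 11) = Rational(847, 3)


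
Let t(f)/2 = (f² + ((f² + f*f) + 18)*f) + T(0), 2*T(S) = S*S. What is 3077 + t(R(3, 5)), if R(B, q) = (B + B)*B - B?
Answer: 17567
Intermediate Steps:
R(B, q) = -B + 2*B² (R(B, q) = (2*B)*B - B = 2*B² - B = -B + 2*B²)
T(S) = S²/2 (T(S) = (S*S)/2 = S²/2)
t(f) = 2*f² + 2*f*(18 + 2*f²) (t(f) = 2*((f² + ((f² + f*f) + 18)*f) + (½)*0²) = 2*((f² + ((f² + f²) + 18)*f) + (½)*0) = 2*((f² + (2*f² + 18)*f) + 0) = 2*((f² + (18 + 2*f²)*f) + 0) = 2*((f² + f*(18 + 2*f²)) + 0) = 2*(f² + f*(18 + 2*f²)) = 2*f² + 2*f*(18 + 2*f²))
3077 + t(R(3, 5)) = 3077 + 2*(3*(-1 + 2*3))*(18 + 3*(-1 + 2*3) + 2*(3*(-1 + 2*3))²) = 3077 + 2*(3*(-1 + 6))*(18 + 3*(-1 + 6) + 2*(3*(-1 + 6))²) = 3077 + 2*(3*5)*(18 + 3*5 + 2*(3*5)²) = 3077 + 2*15*(18 + 15 + 2*15²) = 3077 + 2*15*(18 + 15 + 2*225) = 3077 + 2*15*(18 + 15 + 450) = 3077 + 2*15*483 = 3077 + 14490 = 17567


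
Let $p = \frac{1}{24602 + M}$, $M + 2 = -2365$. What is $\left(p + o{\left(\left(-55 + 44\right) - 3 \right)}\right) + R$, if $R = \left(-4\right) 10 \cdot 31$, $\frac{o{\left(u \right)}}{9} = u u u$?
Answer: $- \frac{576686959}{22235} \approx -25936.0$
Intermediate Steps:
$M = -2367$ ($M = -2 - 2365 = -2367$)
$o{\left(u \right)} = 9 u^{3}$ ($o{\left(u \right)} = 9 u u u = 9 u^{2} u = 9 u^{3}$)
$R = -1240$ ($R = \left(-40\right) 31 = -1240$)
$p = \frac{1}{22235}$ ($p = \frac{1}{24602 - 2367} = \frac{1}{22235} \approx 4.4974 \cdot 10^{-5}$)
$\left(p + o{\left(\left(-55 + 44\right) - 3 \right)}\right) + R = \left(\frac{1}{22235} + 9 \left(\left(-55 + 44\right) - 3\right)^{3}\right) - 1240 = \left(\frac{1}{22235} + 9 \left(-11 - 3\right)^{3}\right) - 1240 = \left(\frac{1}{22235} + 9 \left(-14\right)^{3}\right) - 1240 = \left(\frac{1}{22235} + 9 \left(-2744\right)\right) - 1240 = \left(\frac{1}{22235} - 24696\right) - 1240 = - \frac{549115559}{22235} - 1240 = - \frac{576686959}{22235}$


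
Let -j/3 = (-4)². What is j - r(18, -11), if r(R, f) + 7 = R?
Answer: -59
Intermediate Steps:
r(R, f) = -7 + R
j = -48 (j = -3*(-4)² = -3*16 = -48)
j - r(18, -11) = -48 - (-7 + 18) = -48 - 1*11 = -48 - 11 = -59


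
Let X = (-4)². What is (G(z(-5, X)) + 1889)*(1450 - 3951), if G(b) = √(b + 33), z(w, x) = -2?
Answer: -4724389 - 2501*√31 ≈ -4.7383e+6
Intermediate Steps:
X = 16
G(b) = √(33 + b)
(G(z(-5, X)) + 1889)*(1450 - 3951) = (√(33 - 2) + 1889)*(1450 - 3951) = (√31 + 1889)*(-2501) = (1889 + √31)*(-2501) = -4724389 - 2501*√31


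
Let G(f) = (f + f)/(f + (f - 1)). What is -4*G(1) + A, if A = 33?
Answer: 25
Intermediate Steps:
G(f) = 2*f/(-1 + 2*f) (G(f) = (2*f)/(f + (-1 + f)) = (2*f)/(-1 + 2*f) = 2*f/(-1 + 2*f))
-4*G(1) + A = -8/(-1 + 2*1) + 33 = -8/(-1 + 2) + 33 = -8/1 + 33 = -8 + 33 = 25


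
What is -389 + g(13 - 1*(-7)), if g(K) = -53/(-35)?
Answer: -13562/35 ≈ -387.49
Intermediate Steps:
g(K) = 53/35 (g(K) = -53*(-1/35) = 53/35)
-389 + g(13 - 1*(-7)) = -389 + 53/35 = -13562/35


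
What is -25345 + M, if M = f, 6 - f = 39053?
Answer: -64392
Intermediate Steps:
f = -39047 (f = 6 - 1*39053 = 6 - 39053 = -39047)
M = -39047
-25345 + M = -25345 - 39047 = -64392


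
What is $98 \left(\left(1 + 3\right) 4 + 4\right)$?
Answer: $1960$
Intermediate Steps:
$98 \left(\left(1 + 3\right) 4 + 4\right) = 98 \left(4 \cdot 4 + 4\right) = 98 \left(16 + 4\right) = 98 \cdot 20 = 1960$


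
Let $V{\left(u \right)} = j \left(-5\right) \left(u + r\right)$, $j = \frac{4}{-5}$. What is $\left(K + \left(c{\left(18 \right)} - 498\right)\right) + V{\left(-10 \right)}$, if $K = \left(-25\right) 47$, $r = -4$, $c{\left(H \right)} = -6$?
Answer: $-1735$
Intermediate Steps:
$j = - \frac{4}{5}$ ($j = 4 \left(- \frac{1}{5}\right) = - \frac{4}{5} \approx -0.8$)
$V{\left(u \right)} = -16 + 4 u$ ($V{\left(u \right)} = \left(- \frac{4}{5}\right) \left(-5\right) \left(u - 4\right) = 4 \left(-4 + u\right) = -16 + 4 u$)
$K = -1175$
$\left(K + \left(c{\left(18 \right)} - 498\right)\right) + V{\left(-10 \right)} = \left(-1175 - 504\right) + \left(-16 + 4 \left(-10\right)\right) = \left(-1175 - 504\right) - 56 = -1679 - 56 = -1735$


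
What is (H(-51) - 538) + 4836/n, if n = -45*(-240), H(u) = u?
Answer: -529697/900 ≈ -588.55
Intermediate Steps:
n = 10800
(H(-51) - 538) + 4836/n = (-51 - 538) + 4836/10800 = -589 + 4836*(1/10800) = -589 + 403/900 = -529697/900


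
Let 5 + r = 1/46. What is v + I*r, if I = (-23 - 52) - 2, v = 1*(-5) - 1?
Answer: 17357/46 ≈ 377.33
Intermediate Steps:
v = -6 (v = -5 - 1 = -6)
r = -229/46 (r = -5 + 1/46 = -229/46 ≈ -4.9783)
I = -77 (I = -75 - 2 = -77)
v + I*r = -6 - 77*(-229/46) = -6 + 17633/46 = 17357/46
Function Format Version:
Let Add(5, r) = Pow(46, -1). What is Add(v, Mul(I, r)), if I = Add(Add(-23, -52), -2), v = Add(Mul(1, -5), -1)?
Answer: Rational(17357, 46) ≈ 377.33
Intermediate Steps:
v = -6 (v = Add(-5, -1) = -6)
r = Rational(-229, 46) (r = Add(-5, Pow(46, -1)) = Add(-5, Rational(1, 46)) = Rational(-229, 46) ≈ -4.9783)
I = -77 (I = Add(-75, -2) = -77)
Add(v, Mul(I, r)) = Add(-6, Mul(-77, Rational(-229, 46))) = Add(-6, Rational(17633, 46)) = Rational(17357, 46)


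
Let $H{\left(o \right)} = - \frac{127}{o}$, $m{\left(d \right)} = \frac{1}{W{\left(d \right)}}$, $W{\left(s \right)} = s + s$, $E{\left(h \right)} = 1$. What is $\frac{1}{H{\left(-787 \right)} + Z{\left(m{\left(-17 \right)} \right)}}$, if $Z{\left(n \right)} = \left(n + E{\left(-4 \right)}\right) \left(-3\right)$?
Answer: $- \frac{26758}{73595} \approx -0.36358$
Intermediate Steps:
$W{\left(s \right)} = 2 s$
$m{\left(d \right)} = \frac{1}{2 d}$
$Z{\left(n \right)} = -3 - 3 n$ ($Z{\left(n \right)} = \left(n + 1\right) \left(-3\right) = \left(1 + n\right) \left(-3\right) = -3 - 3 n$)
$\frac{1}{H{\left(-787 \right)} + Z{\left(m{\left(-17 \right)} \right)}} = \frac{1}{- \frac{127}{-787} - \left(3 + 3 \frac{1}{2 \left(-17\right)}\right)} = \frac{1}{\left(-127\right) \left(- \frac{1}{787}\right) - \left(3 + 3 \cdot \frac{1}{2} \left(- \frac{1}{17}\right)\right)} = \frac{1}{\frac{127}{787} - \frac{99}{34}} = \frac{1}{- \frac{73595}{26758}} = - \frac{26758}{73595}$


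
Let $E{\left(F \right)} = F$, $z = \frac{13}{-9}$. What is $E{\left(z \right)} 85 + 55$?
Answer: $- \frac{610}{9} \approx -67.778$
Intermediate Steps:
$z = - \frac{13}{9}$ ($z = 13 \left(- \frac{1}{9}\right) = - \frac{13}{9} \approx -1.4444$)
$E{\left(z \right)} 85 + 55 = \left(- \frac{13}{9}\right) 85 + 55 = - \frac{1105}{9} + 55 = - \frac{610}{9}$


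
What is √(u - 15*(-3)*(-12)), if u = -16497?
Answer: 3*I*√1893 ≈ 130.53*I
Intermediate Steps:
√(u - 15*(-3)*(-12)) = √(-16497 - 15*(-3)*(-12)) = √(-16497 + 45*(-12)) = √(-16497 - 540) = √(-17037) = 3*I*√1893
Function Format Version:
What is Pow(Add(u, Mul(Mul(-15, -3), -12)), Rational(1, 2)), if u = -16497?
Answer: Mul(3, I, Pow(1893, Rational(1, 2))) ≈ Mul(130.53, I)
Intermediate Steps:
Pow(Add(u, Mul(Mul(-15, -3), -12)), Rational(1, 2)) = Pow(Add(-16497, Mul(Mul(-15, -3), -12)), Rational(1, 2)) = Pow(Add(-16497, Mul(45, -12)), Rational(1, 2)) = Pow(Add(-16497, -540), Rational(1, 2)) = Pow(-17037, Rational(1, 2)) = Mul(3, I, Pow(1893, Rational(1, 2)))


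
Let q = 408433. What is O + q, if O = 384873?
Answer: 793306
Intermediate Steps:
O + q = 384873 + 408433 = 793306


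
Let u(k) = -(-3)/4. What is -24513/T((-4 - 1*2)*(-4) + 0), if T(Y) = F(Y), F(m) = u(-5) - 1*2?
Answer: 98052/5 ≈ 19610.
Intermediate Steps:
u(k) = ¾ (u(k) = -(-3)/4 = -1*(-¾) = ¾)
F(m) = -5/4 (F(m) = ¾ - 1*2 = ¾ - 2 = -5/4)
T(Y) = -5/4
-24513/T((-4 - 1*2)*(-4) + 0) = -24513/(-5/4) = -24513*(-⅘) = 98052/5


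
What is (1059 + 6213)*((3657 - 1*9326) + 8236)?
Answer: 18667224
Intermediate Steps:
(1059 + 6213)*((3657 - 1*9326) + 8236) = 7272*((3657 - 9326) + 8236) = 7272*(-5669 + 8236) = 7272*2567 = 18667224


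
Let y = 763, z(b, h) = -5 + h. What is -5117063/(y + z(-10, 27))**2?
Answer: -5117063/616225 ≈ -8.3039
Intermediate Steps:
-5117063/(y + z(-10, 27))**2 = -5117063/(763 + (-5 + 27))**2 = -5117063/(763 + 22)**2 = -5117063/(785**2) = -5117063/616225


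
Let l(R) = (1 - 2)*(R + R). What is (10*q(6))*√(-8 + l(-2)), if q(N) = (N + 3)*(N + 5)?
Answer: 1980*I ≈ 1980.0*I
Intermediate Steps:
q(N) = (3 + N)*(5 + N)
l(R) = -2*R
(10*q(6))*√(-8 + l(-2)) = (10*(15 + 6² + 8*6))*√(-8 - 2*(-2)) = (10*(15 + 36 + 48))*√(-8 + 4) = (10*99)*√(-4) = 990*(2*I) = 1980*I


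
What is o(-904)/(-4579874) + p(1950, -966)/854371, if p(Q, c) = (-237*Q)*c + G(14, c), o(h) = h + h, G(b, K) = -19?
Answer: 1022313104317881/1956455764627 ≈ 522.53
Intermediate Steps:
o(h) = 2*h
p(Q, c) = -19 - 237*Q*c (p(Q, c) = (-237*Q)*c - 19 = -237*Q*c - 19 = -19 - 237*Q*c)
o(-904)/(-4579874) + p(1950, -966)/854371 = (2*(-904))/(-4579874) + (-19 - 237*1950*(-966))/854371 = -1808*(-1/4579874) + (-19 + 446436900)*(1/854371) = 904/2289937 + 446436881*(1/854371) = 904/2289937 + 446436881/854371 = 1022313104317881/1956455764627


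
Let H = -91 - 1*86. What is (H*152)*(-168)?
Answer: 4519872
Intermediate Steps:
H = -177 (H = -91 - 86 = -177)
(H*152)*(-168) = -177*152*(-168) = -26904*(-168) = 4519872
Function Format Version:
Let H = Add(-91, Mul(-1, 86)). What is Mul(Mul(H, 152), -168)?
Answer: 4519872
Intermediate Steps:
H = -177 (H = Add(-91, -86) = -177)
Mul(Mul(H, 152), -168) = Mul(Mul(-177, 152), -168) = Mul(-26904, -168) = 4519872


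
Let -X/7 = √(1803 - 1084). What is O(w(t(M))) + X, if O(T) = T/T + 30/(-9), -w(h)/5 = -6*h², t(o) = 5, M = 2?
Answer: -7/3 - 7*√719 ≈ -190.03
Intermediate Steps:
w(h) = 30*h² (w(h) = -(-30)*h² = 30*h²)
O(T) = -7/3 (O(T) = 1 + 30*(-⅑) = 1 - 10/3 = -7/3)
X = -7*√719 (X = -7*√(1803 - 1084) = -7*√719 ≈ -187.70)
O(w(t(M))) + X = -7/3 - 7*√719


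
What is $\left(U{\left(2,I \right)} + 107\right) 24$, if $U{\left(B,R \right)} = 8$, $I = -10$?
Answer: $2760$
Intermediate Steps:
$\left(U{\left(2,I \right)} + 107\right) 24 = \left(8 + 107\right) 24 = 115 \cdot 24 = 2760$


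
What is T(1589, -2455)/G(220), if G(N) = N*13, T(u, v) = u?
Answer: 1589/2860 ≈ 0.55559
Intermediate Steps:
G(N) = 13*N
T(1589, -2455)/G(220) = 1589/((13*220)) = 1589/2860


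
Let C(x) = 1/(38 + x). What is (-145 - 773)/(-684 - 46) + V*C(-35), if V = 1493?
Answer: 546322/1095 ≈ 498.92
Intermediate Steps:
(-145 - 773)/(-684 - 46) + V*C(-35) = (-145 - 773)/(-684 - 46) + 1493/(38 - 35) = -918/(-730) + 1493/3 = -918*(-1/730) + 1493*(1/3) = 459/365 + 1493/3 = 546322/1095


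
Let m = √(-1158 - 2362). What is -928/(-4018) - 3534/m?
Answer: 464/2009 + 1767*I*√55/220 ≈ 0.23096 + 59.566*I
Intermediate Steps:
m = 8*I*√55 (m = √(-3520) = 8*I*√55 ≈ 59.33*I)
-928/(-4018) - 3534/m = -928/(-4018) - 3534*(-I*√55/440) = -928*(-1/4018) - (-1767)*I*√55/220 = 464/2009 + 1767*I*√55/220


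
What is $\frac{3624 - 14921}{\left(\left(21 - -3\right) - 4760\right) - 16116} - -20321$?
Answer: $\frac{32595753}{1604} \approx 20322.0$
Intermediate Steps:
$\frac{3624 - 14921}{\left(\left(21 - -3\right) - 4760\right) - 16116} - -20321 = - \frac{11297}{\left(\left(21 + 3\right) - 4760\right) - 16116} + 20321 = - \frac{11297}{\left(24 - 4760\right) - 16116} + 20321 = - \frac{11297}{-4736 - 16116} + 20321 = - \frac{11297}{-20852} + 20321 = \left(-11297\right) \left(- \frac{1}{20852}\right) + 20321 = \frac{869}{1604} + 20321 = \frac{32595753}{1604}$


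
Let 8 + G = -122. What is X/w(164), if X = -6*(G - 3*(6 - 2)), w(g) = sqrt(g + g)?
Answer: 213*sqrt(82)/41 ≈ 47.044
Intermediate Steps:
w(g) = sqrt(2)*sqrt(g) (w(g) = sqrt(2*g) = sqrt(2)*sqrt(g))
G = -130 (G = -8 - 122 = -130)
X = 852 (X = -6*(-130 - 3*(6 - 2)) = -6*(-130 - 3*4) = -6*(-130 - 12) = -6*(-142) = 852)
X/w(164) = 852/((sqrt(2)*sqrt(164))) = 852/((sqrt(2)*(2*sqrt(41)))) = 852/((2*sqrt(82))) = 852*(sqrt(82)/164) = 213*sqrt(82)/41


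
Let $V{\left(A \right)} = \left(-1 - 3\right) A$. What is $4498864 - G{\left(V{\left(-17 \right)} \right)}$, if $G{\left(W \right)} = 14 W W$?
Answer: $4434128$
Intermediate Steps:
$V{\left(A \right)} = - 4 A$
$G{\left(W \right)} = 14 W^{2}$
$4498864 - G{\left(V{\left(-17 \right)} \right)} = 4498864 - 14 \left(\left(-4\right) \left(-17\right)\right)^{2} = 4498864 - 14 \cdot 68^{2} = 4498864 - 14 \cdot 4624 = 4498864 - 64736 = 4434128$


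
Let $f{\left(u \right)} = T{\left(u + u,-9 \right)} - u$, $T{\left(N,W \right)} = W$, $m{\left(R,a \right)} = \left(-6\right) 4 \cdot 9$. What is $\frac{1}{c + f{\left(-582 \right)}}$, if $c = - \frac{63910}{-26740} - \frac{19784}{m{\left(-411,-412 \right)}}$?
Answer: $\frac{10314}{6879259} \approx 0.0014993$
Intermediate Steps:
$m{\left(R,a \right)} = -216$ ($m{\left(R,a \right)} = \left(-24\right) 9 = -216$)
$f{\left(u \right)} = -9 - u$
$c = \frac{969337}{10314}$ ($c = - \frac{63910}{-26740} - \frac{19784}{-216} = \left(-63910\right) \left(- \frac{1}{26740}\right) - - \frac{2473}{27} = \frac{913}{382} + \frac{2473}{27} = \frac{969337}{10314} \approx 93.983$)
$\frac{1}{c + f{\left(-582 \right)}} = \frac{1}{\frac{969337}{10314} - -573} = \frac{1}{\frac{969337}{10314} + \left(-9 + 582\right)} = \frac{1}{\frac{969337}{10314} + 573} = \frac{1}{\frac{6879259}{10314}} = \frac{10314}{6879259}$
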